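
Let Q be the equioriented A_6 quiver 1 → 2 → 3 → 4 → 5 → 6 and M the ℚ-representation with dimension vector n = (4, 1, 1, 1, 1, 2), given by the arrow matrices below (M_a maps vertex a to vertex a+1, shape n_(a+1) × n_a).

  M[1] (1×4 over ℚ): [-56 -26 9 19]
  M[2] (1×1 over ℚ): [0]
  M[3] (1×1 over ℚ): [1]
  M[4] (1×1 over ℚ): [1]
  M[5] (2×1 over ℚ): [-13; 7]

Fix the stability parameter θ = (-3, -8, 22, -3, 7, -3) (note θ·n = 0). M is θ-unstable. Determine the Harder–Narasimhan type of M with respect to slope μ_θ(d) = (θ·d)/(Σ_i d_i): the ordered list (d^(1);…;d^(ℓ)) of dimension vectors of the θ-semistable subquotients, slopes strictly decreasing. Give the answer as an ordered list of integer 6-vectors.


Barcode: M ≅ I[1,1]^3, I[1,2], I[3,6], I[6,6]. HN layers by μ_θ (3 steps, strictly decreasing):
  μ^(1)=23/4; μ^(2)=-3; μ^(3)=-11/2

((0, 0, 1, 1, 1, 1); (3, 0, 0, 0, 0, 1); (1, 1, 0, 0, 0, 0))


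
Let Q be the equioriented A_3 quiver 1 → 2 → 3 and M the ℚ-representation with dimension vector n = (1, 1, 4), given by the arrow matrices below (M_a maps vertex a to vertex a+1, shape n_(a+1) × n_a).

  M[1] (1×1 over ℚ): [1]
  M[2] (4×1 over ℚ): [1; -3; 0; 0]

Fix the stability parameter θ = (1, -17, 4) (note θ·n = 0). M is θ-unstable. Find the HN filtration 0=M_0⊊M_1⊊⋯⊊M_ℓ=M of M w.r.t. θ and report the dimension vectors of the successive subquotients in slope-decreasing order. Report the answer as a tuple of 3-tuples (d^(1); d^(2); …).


Barcode: M ≅ I[1,3], I[3,3]^3. HN layers by μ_θ (2 steps, strictly decreasing):
  μ^(1)=4; μ^(2)=-8

((0, 0, 4); (1, 1, 0))


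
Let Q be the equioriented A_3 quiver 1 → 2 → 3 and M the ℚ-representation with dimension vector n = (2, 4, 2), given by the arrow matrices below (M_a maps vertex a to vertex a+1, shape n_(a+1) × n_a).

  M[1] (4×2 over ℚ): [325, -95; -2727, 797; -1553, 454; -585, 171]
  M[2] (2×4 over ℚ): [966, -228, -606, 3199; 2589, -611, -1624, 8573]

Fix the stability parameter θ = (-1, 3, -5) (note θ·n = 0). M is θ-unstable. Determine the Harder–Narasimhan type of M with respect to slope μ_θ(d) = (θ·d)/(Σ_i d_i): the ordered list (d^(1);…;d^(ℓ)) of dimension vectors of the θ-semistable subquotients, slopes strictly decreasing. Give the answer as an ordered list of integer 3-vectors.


Via rank(M_{q-1}∘⋯∘M_p): M ≅ I[1,3]^2, I[2,2]^2.
μ_θ-semistable layers: μ^(1)=3; μ^(2)=-1

((0, 2, 0); (2, 2, 2))


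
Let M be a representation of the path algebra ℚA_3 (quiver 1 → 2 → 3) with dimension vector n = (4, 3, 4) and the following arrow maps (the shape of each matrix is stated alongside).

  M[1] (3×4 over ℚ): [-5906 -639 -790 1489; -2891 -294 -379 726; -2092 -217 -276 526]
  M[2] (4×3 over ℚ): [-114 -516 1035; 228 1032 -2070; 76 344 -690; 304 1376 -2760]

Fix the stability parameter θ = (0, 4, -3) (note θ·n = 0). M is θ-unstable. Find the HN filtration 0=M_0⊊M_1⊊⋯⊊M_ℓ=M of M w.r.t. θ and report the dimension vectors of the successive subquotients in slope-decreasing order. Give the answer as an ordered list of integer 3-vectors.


Barcode: M ≅ I[1,1], I[1,2]^2, I[1,3], I[3,3]^3. HN layers by μ_θ (4 steps, strictly decreasing):
  μ^(1)=4; μ^(2)=1/2; μ^(3)=0; μ^(4)=-3

((0, 2, 0); (0, 1, 1); (4, 0, 0); (0, 0, 3))


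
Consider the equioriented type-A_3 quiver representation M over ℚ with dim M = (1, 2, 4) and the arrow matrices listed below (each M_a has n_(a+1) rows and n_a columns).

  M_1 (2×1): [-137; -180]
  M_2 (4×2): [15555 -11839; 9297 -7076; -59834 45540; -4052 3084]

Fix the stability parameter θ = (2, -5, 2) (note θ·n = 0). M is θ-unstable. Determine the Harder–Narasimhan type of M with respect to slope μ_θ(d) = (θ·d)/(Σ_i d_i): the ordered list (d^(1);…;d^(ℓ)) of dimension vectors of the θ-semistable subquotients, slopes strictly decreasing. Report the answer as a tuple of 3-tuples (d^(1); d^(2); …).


Via rank(M_{q-1}∘⋯∘M_p): M ≅ I[1,3], I[2,3], I[3,3]^2.
μ_θ-semistable layers: μ^(1)=2; μ^(2)=-3/2; μ^(3)=-5

((0, 0, 4); (1, 1, 0); (0, 1, 0))


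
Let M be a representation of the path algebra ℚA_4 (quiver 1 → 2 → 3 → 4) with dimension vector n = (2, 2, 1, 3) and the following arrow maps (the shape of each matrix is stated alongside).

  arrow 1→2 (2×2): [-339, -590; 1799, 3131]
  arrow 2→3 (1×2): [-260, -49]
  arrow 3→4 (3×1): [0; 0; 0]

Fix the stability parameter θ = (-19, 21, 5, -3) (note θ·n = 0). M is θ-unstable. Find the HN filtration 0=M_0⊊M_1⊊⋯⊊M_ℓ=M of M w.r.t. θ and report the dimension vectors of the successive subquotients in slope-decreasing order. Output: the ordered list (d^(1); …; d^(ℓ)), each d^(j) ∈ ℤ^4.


Barcode: M ≅ I[1,2], I[1,3], I[4,4]^3. HN layers by μ_θ (4 steps, strictly decreasing):
  μ^(1)=21; μ^(2)=13; μ^(3)=-3; μ^(4)=-19

((0, 1, 0, 0); (0, 1, 1, 0); (0, 0, 0, 3); (2, 0, 0, 0))


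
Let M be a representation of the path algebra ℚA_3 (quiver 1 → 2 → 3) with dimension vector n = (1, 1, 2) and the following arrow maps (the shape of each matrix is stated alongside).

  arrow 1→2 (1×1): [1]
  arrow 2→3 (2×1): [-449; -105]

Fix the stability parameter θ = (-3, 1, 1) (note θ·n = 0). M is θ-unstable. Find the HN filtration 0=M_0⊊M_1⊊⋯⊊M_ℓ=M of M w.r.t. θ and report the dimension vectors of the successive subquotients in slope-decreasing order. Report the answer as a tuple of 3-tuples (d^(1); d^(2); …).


Interval decomposition of M: I[1,3], I[3,3].
HN type (ℓ=2): μ^(1)=1; μ^(2)=-3

((0, 1, 2); (1, 0, 0))


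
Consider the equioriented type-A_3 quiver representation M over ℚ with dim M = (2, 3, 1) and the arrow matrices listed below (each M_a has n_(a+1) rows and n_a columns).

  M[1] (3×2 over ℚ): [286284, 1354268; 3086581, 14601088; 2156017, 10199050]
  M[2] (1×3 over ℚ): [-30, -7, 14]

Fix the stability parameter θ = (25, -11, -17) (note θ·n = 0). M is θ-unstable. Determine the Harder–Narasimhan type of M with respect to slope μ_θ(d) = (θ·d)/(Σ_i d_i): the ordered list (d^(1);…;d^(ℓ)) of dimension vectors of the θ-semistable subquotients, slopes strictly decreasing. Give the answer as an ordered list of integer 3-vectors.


Via rank(M_{q-1}∘⋯∘M_p): M ≅ I[1,2], I[1,3], I[2,2].
μ_θ-semistable layers: μ^(1)=7; μ^(2)=-1; μ^(3)=-11

((1, 1, 0); (1, 1, 1); (0, 1, 0))


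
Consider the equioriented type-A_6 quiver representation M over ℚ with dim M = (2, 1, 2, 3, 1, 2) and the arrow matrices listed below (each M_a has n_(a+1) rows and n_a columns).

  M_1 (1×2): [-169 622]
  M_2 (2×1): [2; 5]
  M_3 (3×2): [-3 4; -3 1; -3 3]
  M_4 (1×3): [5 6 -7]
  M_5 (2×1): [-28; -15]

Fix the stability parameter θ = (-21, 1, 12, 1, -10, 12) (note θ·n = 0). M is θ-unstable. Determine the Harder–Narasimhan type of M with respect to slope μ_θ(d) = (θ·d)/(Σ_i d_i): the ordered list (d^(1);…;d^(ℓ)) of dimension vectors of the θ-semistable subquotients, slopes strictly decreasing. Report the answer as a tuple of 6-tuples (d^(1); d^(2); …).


Barcode: M ≅ I[1,1], I[1,6], I[3,4], I[4,4], I[6,6]. HN layers by μ_θ (4 steps, strictly decreasing):
  μ^(1)=12; μ^(2)=13/2; μ^(3)=1; μ^(4)=-21

((0, 0, 0, 0, 0, 2); (0, 0, 1, 1, 0, 0); (0, 1, 1, 2, 1, 0); (2, 0, 0, 0, 0, 0))


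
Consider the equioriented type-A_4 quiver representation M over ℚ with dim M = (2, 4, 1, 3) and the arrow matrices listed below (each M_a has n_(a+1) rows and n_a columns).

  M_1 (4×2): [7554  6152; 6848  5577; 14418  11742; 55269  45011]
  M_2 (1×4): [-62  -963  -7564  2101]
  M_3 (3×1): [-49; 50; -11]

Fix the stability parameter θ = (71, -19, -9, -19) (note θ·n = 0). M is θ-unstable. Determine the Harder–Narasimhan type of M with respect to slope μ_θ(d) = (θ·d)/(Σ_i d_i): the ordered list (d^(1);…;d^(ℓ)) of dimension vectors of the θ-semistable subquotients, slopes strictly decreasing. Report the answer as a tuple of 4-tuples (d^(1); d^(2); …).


Barcode: M ≅ I[1,2], I[1,4], I[2,2]^2, I[4,4]^2. HN layers by μ_θ (3 steps, strictly decreasing):
  μ^(1)=26; μ^(2)=6; μ^(3)=-19

((1, 1, 0, 0); (1, 1, 1, 1); (0, 2, 0, 2))


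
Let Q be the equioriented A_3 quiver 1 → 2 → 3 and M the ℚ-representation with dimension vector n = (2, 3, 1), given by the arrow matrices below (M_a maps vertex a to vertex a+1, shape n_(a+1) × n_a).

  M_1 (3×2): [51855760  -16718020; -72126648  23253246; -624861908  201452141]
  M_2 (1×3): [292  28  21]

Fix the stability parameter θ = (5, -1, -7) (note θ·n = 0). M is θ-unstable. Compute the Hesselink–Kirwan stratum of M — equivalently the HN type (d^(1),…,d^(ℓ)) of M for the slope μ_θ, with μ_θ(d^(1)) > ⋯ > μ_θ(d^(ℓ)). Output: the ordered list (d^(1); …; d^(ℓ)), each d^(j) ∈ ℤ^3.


Interval decomposition of M: I[1,1], I[1,3], I[2,2]^2.
HN type (ℓ=2): μ^(1)=5; μ^(2)=-1

((1, 0, 0); (1, 3, 1))


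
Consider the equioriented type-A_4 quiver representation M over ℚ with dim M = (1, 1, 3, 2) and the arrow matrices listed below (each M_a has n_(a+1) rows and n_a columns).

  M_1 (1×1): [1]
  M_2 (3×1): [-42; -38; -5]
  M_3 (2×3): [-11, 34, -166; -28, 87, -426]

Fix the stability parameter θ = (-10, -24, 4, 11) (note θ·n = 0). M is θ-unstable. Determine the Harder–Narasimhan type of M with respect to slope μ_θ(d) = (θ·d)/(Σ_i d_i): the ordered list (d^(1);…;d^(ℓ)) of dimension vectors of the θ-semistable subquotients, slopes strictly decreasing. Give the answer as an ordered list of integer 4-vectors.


Barcode: M ≅ I[1,3], I[3,4]^2. HN layers by μ_θ (3 steps, strictly decreasing):
  μ^(1)=11; μ^(2)=4; μ^(3)=-17

((0, 0, 0, 2); (0, 0, 3, 0); (1, 1, 0, 0))


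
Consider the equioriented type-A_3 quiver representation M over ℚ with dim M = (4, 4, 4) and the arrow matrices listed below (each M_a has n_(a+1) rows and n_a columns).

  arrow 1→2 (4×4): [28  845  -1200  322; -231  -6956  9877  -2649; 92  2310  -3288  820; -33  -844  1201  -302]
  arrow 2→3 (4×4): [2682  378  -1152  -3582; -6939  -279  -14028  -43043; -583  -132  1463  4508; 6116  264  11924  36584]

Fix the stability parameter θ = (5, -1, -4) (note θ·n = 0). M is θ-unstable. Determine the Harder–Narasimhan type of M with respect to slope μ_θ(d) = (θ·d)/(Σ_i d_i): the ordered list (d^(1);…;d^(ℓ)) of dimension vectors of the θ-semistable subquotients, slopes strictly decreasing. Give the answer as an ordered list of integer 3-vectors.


Barcode: M ≅ I[1,2]^2, I[1,3]^2, I[3,3]^2. HN layers by μ_θ (3 steps, strictly decreasing):
  μ^(1)=2; μ^(2)=0; μ^(3)=-4

((2, 2, 0); (2, 2, 2); (0, 0, 2))


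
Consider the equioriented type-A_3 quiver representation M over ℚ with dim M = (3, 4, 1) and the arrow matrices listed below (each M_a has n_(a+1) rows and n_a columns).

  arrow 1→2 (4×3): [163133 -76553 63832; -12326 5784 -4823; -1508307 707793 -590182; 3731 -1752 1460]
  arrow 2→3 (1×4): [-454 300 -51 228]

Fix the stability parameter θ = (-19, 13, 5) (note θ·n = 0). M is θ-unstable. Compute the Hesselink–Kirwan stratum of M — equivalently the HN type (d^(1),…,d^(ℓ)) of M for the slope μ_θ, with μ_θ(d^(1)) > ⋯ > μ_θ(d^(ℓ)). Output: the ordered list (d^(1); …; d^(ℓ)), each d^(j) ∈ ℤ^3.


Barcode: M ≅ I[1,2]^2, I[1,3], I[2,2]. HN layers by μ_θ (3 steps, strictly decreasing):
  μ^(1)=13; μ^(2)=9; μ^(3)=-19

((0, 3, 0); (0, 1, 1); (3, 0, 0))


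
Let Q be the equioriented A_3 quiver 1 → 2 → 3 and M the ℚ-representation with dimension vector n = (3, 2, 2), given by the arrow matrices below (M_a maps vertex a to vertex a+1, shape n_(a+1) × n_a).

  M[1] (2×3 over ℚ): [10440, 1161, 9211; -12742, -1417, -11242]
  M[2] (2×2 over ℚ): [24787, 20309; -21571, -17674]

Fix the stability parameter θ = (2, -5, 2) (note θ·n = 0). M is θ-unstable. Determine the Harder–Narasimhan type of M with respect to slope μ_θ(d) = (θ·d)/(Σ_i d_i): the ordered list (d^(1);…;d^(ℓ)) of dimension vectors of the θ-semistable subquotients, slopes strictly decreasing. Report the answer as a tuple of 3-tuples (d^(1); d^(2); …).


Barcode: M ≅ I[1,1], I[1,3]^2. HN layers by μ_θ (2 steps, strictly decreasing):
  μ^(1)=2; μ^(2)=-3/2

((1, 0, 2); (2, 2, 0))


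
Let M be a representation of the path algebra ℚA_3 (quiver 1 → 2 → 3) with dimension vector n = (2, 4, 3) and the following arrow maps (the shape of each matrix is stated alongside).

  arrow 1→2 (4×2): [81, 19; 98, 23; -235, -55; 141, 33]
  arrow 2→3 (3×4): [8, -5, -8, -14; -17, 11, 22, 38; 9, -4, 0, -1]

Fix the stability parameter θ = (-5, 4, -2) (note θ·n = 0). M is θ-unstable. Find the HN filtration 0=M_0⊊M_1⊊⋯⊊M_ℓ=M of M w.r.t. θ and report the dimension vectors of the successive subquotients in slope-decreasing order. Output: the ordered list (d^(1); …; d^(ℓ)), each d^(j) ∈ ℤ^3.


Barcode: M ≅ I[1,3]^2, I[2,2], I[2,3]. HN layers by μ_θ (3 steps, strictly decreasing):
  μ^(1)=4; μ^(2)=1; μ^(3)=-5

((0, 1, 0); (0, 3, 3); (2, 0, 0))


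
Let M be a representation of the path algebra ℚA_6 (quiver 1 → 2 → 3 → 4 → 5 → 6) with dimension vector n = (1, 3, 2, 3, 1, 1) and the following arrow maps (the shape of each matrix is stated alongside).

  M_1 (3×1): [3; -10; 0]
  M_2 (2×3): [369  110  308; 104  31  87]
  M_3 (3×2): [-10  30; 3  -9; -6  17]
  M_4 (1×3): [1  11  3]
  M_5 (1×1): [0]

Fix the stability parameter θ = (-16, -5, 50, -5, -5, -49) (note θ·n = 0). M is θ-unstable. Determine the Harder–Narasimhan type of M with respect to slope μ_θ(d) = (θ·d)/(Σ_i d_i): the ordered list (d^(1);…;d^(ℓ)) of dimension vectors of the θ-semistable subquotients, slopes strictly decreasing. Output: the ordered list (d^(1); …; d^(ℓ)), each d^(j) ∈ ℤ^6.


Via rank(M_{q-1}∘⋯∘M_p): M ≅ I[1,5], I[2,2], I[2,4], I[4,4], I[6,6].
μ_θ-semistable layers: μ^(1)=45/2; μ^(2)=40/3; μ^(3)=-5; μ^(4)=-16; μ^(5)=-49

((0, 0, 1, 1, 0, 0); (0, 0, 1, 1, 1, 0); (0, 3, 0, 1, 0, 0); (1, 0, 0, 0, 0, 0); (0, 0, 0, 0, 0, 1))


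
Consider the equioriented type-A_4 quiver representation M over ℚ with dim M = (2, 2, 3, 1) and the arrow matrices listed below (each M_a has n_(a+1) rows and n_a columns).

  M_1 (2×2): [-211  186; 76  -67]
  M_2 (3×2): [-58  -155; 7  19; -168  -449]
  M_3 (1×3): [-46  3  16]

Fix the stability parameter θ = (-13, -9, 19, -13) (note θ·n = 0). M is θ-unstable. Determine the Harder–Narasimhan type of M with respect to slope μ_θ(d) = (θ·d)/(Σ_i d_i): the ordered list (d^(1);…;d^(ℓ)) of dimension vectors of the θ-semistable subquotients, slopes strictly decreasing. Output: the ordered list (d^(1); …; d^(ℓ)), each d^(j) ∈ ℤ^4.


Interval decomposition of M: I[1,3], I[1,4], I[3,3].
HN type (ℓ=4): μ^(1)=19; μ^(2)=3; μ^(3)=-9; μ^(4)=-13

((0, 0, 2, 0); (0, 0, 1, 1); (0, 2, 0, 0); (2, 0, 0, 0))


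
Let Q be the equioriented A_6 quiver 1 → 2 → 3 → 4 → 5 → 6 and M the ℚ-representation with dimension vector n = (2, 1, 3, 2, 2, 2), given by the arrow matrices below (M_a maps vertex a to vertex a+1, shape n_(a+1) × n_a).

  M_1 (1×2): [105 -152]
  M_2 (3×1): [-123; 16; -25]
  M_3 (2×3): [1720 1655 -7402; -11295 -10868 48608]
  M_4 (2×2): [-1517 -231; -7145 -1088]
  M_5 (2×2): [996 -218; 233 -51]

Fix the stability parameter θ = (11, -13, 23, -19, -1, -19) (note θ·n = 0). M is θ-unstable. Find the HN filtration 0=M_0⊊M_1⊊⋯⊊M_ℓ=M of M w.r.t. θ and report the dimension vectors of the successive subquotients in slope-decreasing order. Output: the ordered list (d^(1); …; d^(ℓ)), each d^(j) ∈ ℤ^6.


Via rank(M_{q-1}∘⋯∘M_p): M ≅ I[1,1], I[1,6], I[3,3], I[3,6].
μ_θ-semistable layers: μ^(1)=23; μ^(2)=11; μ^(3)=-3; μ^(4)=-4

((0, 0, 1, 0, 0, 0); (1, 0, 0, 0, 0, 0); (1, 1, 1, 1, 1, 1); (0, 0, 1, 1, 1, 1))


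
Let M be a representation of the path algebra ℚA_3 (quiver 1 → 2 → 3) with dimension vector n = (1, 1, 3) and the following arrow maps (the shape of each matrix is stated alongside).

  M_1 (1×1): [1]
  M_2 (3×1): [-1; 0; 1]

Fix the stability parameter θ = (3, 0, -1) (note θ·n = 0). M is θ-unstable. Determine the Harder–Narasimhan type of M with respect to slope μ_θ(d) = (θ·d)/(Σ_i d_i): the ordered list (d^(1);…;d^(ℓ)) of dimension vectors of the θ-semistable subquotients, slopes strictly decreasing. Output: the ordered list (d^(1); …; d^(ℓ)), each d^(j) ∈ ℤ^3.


Interval decomposition of M: I[1,3], I[3,3]^2.
HN type (ℓ=2): μ^(1)=2/3; μ^(2)=-1

((1, 1, 1); (0, 0, 2))


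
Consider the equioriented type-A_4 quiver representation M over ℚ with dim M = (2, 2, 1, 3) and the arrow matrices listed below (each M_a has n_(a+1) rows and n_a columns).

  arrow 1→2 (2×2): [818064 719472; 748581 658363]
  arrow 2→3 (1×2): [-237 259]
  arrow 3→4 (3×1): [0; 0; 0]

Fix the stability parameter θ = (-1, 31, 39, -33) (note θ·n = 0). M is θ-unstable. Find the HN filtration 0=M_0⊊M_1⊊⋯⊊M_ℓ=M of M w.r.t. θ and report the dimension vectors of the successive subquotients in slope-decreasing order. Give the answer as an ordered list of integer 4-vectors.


Barcode: M ≅ I[1,1], I[1,3], I[2,2], I[4,4]^3. HN layers by μ_θ (4 steps, strictly decreasing):
  μ^(1)=39; μ^(2)=31; μ^(3)=-1; μ^(4)=-33

((0, 0, 1, 0); (0, 2, 0, 0); (2, 0, 0, 0); (0, 0, 0, 3))


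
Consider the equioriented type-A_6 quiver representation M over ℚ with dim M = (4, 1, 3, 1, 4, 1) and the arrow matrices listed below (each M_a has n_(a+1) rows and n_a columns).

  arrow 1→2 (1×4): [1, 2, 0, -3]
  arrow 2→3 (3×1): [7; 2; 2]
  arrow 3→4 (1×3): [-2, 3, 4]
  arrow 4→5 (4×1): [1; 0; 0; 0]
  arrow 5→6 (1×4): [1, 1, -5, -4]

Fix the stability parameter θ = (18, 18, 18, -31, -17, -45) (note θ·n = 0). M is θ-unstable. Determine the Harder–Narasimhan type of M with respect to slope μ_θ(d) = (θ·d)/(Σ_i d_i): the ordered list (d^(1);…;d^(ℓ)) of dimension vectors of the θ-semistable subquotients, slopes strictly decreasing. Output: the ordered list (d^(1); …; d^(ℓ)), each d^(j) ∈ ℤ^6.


Interval decomposition of M: I[1,1]^3, I[1,3], I[3,3], I[3,6], I[5,5]^3.
HN type (ℓ=3): μ^(1)=18; μ^(2)=-17; μ^(3)=-75/4

((4, 1, 2, 0, 0, 0); (0, 0, 0, 0, 3, 0); (0, 0, 1, 1, 1, 1))


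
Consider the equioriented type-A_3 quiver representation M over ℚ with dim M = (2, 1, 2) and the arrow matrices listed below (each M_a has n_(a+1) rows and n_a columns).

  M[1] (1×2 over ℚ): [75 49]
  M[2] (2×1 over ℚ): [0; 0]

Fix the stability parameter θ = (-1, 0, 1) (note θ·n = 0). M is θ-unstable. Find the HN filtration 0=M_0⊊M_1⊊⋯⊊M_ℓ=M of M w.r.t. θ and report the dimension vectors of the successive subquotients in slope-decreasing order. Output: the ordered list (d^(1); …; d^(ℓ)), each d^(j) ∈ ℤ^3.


Via rank(M_{q-1}∘⋯∘M_p): M ≅ I[1,1], I[1,2], I[3,3]^2.
μ_θ-semistable layers: μ^(1)=1; μ^(2)=0; μ^(3)=-1

((0, 0, 2); (0, 1, 0); (2, 0, 0))


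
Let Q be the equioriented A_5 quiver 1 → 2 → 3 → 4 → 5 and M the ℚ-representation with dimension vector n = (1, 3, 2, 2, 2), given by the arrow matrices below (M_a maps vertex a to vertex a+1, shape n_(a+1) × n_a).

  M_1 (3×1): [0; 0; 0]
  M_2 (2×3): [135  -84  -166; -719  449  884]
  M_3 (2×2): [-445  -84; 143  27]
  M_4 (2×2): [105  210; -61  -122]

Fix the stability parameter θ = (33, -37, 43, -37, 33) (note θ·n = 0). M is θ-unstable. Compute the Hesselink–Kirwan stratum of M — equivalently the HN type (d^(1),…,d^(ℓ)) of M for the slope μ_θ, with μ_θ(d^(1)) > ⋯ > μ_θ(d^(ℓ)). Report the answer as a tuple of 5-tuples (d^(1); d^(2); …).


Interval decomposition of M: I[1,1], I[2,2], I[2,4], I[2,5], I[5,5].
HN type (ℓ=3): μ^(1)=33; μ^(2)=3; μ^(3)=-37

((1, 0, 0, 0, 2); (0, 0, 2, 2, 0); (0, 3, 0, 0, 0))


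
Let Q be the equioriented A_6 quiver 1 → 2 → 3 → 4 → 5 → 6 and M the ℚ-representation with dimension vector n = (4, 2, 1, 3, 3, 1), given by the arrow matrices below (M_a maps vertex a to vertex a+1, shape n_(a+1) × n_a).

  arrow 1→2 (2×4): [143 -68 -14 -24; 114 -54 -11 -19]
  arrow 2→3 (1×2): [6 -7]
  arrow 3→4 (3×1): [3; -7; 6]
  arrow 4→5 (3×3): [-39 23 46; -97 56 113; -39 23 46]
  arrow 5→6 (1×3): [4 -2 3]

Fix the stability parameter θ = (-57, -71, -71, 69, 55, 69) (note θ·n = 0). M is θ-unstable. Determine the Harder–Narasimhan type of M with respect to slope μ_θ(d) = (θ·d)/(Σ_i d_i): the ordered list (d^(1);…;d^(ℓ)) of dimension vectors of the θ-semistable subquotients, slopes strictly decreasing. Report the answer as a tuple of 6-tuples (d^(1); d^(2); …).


Via rank(M_{q-1}∘⋯∘M_p): M ≅ I[1,1]^2, I[1,2], I[1,6], I[4,4], I[4,5], I[5,5].
μ_θ-semistable layers: μ^(1)=69; μ^(2)=62; μ^(3)=55; μ^(4)=-57; μ^(5)=-64; μ^(6)=-199/3

((0, 0, 0, 1, 0, 1); (0, 0, 0, 2, 2, 0); (0, 0, 0, 0, 1, 0); (2, 0, 0, 0, 0, 0); (1, 1, 0, 0, 0, 0); (1, 1, 1, 0, 0, 0))


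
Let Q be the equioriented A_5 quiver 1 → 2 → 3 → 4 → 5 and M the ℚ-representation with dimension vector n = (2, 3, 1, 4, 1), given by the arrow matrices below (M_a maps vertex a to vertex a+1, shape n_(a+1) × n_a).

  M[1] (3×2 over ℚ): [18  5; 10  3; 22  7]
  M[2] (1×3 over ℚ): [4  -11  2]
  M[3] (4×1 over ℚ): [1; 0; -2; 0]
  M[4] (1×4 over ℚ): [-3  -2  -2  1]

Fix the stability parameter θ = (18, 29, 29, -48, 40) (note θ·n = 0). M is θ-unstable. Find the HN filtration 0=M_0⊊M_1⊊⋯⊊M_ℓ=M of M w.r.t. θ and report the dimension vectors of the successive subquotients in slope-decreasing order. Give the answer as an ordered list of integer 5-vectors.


Interval decomposition of M: I[1,2], I[1,5], I[2,2], I[4,4]^3.
HN type (ℓ=5): μ^(1)=40; μ^(2)=29; μ^(3)=18; μ^(4)=7; μ^(5)=-48

((0, 0, 0, 0, 1); (0, 2, 0, 0, 0); (1, 0, 0, 0, 0); (1, 1, 1, 1, 0); (0, 0, 0, 3, 0))


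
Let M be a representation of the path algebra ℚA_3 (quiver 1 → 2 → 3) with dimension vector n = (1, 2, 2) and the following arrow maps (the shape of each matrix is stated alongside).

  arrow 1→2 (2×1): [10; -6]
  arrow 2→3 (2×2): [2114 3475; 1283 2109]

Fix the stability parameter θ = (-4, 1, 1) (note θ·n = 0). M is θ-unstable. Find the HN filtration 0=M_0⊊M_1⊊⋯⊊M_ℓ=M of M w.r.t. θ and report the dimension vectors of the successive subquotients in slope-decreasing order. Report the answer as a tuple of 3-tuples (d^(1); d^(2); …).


Via rank(M_{q-1}∘⋯∘M_p): M ≅ I[1,3], I[2,3].
μ_θ-semistable layers: μ^(1)=1; μ^(2)=-4

((0, 2, 2); (1, 0, 0))


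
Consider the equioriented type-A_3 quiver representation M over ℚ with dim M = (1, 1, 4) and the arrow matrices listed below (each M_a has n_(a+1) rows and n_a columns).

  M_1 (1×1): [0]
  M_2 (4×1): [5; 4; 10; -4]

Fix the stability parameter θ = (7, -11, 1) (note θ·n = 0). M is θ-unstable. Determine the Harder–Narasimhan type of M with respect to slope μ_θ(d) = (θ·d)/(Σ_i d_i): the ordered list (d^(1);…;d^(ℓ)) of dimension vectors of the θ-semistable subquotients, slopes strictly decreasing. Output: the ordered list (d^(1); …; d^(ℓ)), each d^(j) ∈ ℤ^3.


Interval decomposition of M: I[1,1], I[2,3], I[3,3]^3.
HN type (ℓ=3): μ^(1)=7; μ^(2)=1; μ^(3)=-11

((1, 0, 0); (0, 0, 4); (0, 1, 0))


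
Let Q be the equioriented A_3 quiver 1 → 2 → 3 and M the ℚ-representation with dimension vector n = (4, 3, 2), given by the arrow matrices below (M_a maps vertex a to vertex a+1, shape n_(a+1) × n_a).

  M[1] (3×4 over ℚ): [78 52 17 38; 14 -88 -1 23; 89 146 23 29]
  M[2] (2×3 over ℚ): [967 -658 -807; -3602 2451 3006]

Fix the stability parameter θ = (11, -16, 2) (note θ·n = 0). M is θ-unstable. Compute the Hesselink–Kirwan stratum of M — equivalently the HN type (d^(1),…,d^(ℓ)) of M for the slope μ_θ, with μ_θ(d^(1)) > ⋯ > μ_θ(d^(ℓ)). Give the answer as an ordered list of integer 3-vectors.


Via rank(M_{q-1}∘⋯∘M_p): M ≅ I[1,1], I[1,2], I[1,3]^2.
μ_θ-semistable layers: μ^(1)=11; μ^(2)=2; μ^(3)=-5/2

((1, 0, 0); (0, 0, 2); (3, 3, 0))


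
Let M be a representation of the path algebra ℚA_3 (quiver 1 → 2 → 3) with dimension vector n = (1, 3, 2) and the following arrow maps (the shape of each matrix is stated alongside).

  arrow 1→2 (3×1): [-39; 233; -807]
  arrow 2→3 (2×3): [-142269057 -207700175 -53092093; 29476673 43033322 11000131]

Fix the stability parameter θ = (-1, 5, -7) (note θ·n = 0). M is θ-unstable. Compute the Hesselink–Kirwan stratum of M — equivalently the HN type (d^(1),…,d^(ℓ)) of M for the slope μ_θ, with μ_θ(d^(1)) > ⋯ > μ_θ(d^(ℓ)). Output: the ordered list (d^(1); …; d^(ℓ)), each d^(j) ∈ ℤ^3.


Barcode: M ≅ I[1,3], I[2,2], I[2,3]. HN layers by μ_θ (2 steps, strictly decreasing):
  μ^(1)=5; μ^(2)=-1

((0, 1, 0); (1, 2, 2))


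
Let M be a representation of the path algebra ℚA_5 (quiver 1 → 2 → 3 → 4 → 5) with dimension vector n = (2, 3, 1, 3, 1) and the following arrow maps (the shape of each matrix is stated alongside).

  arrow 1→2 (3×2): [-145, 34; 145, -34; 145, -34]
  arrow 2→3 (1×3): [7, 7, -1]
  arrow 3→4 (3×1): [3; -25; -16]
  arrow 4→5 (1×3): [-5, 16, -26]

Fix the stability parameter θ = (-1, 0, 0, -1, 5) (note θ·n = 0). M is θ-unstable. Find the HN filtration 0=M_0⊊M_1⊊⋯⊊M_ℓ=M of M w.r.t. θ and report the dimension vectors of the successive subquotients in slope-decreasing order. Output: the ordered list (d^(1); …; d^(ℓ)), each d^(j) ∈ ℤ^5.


Interval decomposition of M: I[1,1], I[1,5], I[2,2]^2, I[4,4]^2.
HN type (ℓ=4): μ^(1)=5; μ^(2)=0; μ^(3)=-1/3; μ^(4)=-1

((0, 0, 0, 0, 1); (0, 2, 0, 0, 0); (0, 1, 1, 1, 0); (2, 0, 0, 2, 0))


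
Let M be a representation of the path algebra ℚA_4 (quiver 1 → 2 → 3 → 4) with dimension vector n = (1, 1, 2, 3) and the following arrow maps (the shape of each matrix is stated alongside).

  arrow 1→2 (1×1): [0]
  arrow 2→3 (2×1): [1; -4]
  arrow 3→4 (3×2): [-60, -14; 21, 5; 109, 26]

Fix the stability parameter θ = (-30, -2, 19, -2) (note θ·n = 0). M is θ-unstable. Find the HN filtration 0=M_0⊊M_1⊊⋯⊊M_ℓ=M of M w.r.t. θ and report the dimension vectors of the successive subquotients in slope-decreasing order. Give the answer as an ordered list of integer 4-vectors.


Interval decomposition of M: I[1,1], I[2,4], I[3,4], I[4,4].
HN type (ℓ=3): μ^(1)=17/2; μ^(2)=-2; μ^(3)=-30

((0, 0, 2, 2); (0, 1, 0, 1); (1, 0, 0, 0))


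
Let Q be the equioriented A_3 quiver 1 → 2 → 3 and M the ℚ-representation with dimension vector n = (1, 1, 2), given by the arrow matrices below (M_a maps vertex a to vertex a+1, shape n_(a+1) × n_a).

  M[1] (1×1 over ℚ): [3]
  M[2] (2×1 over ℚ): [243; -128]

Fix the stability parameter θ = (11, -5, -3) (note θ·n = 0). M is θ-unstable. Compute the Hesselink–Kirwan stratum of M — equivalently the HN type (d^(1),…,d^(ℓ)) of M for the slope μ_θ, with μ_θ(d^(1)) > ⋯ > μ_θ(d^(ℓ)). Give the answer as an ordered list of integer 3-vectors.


Barcode: M ≅ I[1,3], I[3,3]. HN layers by μ_θ (2 steps, strictly decreasing):
  μ^(1)=1; μ^(2)=-3

((1, 1, 1); (0, 0, 1))


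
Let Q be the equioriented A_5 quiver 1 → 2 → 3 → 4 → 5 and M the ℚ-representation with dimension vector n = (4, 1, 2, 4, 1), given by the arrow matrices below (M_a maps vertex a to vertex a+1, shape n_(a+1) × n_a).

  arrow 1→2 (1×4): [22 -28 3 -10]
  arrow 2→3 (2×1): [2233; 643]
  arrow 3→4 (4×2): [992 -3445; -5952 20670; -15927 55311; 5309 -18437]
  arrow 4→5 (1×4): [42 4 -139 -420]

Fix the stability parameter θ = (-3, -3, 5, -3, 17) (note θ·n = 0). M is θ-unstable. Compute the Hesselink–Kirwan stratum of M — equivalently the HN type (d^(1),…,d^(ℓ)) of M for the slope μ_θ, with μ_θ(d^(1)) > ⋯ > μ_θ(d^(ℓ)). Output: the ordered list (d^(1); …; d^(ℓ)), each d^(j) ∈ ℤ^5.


Interval decomposition of M: I[1,1]^3, I[1,4], I[3,5], I[4,4]^2.
HN type (ℓ=3): μ^(1)=17; μ^(2)=1; μ^(3)=-3

((0, 0, 0, 0, 1); (0, 0, 2, 2, 0); (4, 1, 0, 2, 0))


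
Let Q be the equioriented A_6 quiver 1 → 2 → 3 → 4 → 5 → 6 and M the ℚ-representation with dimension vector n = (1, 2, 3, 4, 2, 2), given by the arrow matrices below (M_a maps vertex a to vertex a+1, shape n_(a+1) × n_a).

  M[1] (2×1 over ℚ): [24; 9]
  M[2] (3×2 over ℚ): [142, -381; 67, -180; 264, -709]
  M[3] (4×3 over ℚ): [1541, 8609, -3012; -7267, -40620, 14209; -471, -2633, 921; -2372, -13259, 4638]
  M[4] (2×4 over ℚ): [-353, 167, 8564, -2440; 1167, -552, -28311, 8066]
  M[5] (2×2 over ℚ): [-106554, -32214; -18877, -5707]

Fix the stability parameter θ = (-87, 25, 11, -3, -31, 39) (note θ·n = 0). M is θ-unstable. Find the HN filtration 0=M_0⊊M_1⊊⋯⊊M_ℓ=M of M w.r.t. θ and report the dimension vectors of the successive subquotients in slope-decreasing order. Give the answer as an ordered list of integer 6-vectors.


Barcode: M ≅ I[1,5], I[2,6], I[3,4], I[4,4], I[6,6]. HN layers by μ_θ (5 steps, strictly decreasing):
  μ^(1)=39; μ^(2)=4; μ^(3)=1/2; μ^(4)=-3; μ^(5)=-87

((0, 0, 0, 0, 0, 2); (0, 0, 1, 1, 0, 0); (0, 2, 2, 2, 2, 0); (0, 0, 0, 1, 0, 0); (1, 0, 0, 0, 0, 0))


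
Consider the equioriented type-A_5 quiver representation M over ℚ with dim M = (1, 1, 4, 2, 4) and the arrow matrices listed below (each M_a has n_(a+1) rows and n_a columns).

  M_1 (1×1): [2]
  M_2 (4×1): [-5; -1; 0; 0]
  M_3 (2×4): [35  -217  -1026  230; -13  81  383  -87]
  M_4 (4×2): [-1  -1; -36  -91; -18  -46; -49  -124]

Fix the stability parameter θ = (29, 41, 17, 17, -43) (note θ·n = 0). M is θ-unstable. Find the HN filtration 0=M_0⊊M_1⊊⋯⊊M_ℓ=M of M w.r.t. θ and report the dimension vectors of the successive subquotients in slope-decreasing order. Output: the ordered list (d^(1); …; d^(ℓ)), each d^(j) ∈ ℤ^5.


Barcode: M ≅ I[1,5], I[3,3]^2, I[3,5], I[5,5]^2. HN layers by μ_θ (4 steps, strictly decreasing):
  μ^(1)=17; μ^(2)=61/5; μ^(3)=-3; μ^(4)=-43

((0, 0, 2, 0, 0); (1, 1, 1, 1, 1); (0, 0, 1, 1, 1); (0, 0, 0, 0, 2))


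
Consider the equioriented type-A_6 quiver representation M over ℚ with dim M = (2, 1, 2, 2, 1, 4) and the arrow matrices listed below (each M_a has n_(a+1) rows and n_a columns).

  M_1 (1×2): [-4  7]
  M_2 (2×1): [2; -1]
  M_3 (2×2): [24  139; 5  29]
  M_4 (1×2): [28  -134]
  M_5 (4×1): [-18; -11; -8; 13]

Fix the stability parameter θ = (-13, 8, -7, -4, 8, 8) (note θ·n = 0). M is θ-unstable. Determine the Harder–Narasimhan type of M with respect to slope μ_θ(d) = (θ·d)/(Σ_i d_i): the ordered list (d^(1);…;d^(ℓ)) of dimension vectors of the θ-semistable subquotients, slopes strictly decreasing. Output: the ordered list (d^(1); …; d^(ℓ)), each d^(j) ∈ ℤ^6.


Barcode: M ≅ I[1,1], I[1,6], I[3,4], I[6,6]^3. HN layers by μ_θ (5 steps, strictly decreasing):
  μ^(1)=8; μ^(2)=-1; μ^(3)=-4; μ^(4)=-7; μ^(5)=-13

((0, 0, 0, 0, 1, 4); (0, 1, 1, 1, 0, 0); (0, 0, 0, 1, 0, 0); (0, 0, 1, 0, 0, 0); (2, 0, 0, 0, 0, 0))


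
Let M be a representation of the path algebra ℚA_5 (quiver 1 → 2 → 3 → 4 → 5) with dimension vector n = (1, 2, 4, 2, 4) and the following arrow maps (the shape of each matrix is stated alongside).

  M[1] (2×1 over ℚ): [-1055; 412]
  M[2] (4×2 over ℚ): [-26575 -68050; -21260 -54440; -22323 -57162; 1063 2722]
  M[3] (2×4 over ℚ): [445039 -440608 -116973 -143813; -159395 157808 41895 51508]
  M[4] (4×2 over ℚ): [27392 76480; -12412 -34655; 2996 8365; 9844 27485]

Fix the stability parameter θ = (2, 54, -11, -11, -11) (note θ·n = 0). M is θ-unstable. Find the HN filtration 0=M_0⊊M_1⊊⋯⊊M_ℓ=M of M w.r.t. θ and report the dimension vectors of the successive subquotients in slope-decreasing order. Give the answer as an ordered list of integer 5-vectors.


Interval decomposition of M: I[1,4], I[2,2], I[3,3]^2, I[3,5], I[5,5]^3.
HN type (ℓ=4): μ^(1)=54; μ^(2)=32/3; μ^(3)=2; μ^(4)=-11

((0, 1, 0, 0, 0); (0, 1, 1, 1, 0); (1, 0, 0, 0, 0); (0, 0, 3, 1, 4))


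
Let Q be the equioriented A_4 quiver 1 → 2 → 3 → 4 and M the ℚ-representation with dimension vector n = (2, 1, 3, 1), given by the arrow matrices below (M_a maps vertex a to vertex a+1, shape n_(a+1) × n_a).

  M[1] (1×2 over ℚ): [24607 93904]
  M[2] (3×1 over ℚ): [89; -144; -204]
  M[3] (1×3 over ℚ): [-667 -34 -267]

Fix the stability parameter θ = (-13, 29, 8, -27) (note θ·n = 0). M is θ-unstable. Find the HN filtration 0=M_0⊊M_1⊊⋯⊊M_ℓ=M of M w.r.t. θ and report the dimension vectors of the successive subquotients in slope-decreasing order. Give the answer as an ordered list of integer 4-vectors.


Via rank(M_{q-1}∘⋯∘M_p): M ≅ I[1,1], I[1,4], I[3,3]^2.
μ_θ-semistable layers: μ^(1)=8; μ^(2)=10/3; μ^(3)=-13

((0, 0, 2, 0); (0, 1, 1, 1); (2, 0, 0, 0))


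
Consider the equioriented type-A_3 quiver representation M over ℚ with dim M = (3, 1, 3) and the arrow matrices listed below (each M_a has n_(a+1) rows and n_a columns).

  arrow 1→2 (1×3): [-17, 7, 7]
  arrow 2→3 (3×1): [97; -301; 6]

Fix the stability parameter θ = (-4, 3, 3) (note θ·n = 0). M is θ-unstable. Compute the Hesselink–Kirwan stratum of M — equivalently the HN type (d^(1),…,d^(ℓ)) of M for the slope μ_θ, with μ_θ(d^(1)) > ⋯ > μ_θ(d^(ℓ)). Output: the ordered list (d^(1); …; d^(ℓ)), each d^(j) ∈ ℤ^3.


Barcode: M ≅ I[1,1]^2, I[1,3], I[3,3]^2. HN layers by μ_θ (2 steps, strictly decreasing):
  μ^(1)=3; μ^(2)=-4

((0, 1, 3); (3, 0, 0))


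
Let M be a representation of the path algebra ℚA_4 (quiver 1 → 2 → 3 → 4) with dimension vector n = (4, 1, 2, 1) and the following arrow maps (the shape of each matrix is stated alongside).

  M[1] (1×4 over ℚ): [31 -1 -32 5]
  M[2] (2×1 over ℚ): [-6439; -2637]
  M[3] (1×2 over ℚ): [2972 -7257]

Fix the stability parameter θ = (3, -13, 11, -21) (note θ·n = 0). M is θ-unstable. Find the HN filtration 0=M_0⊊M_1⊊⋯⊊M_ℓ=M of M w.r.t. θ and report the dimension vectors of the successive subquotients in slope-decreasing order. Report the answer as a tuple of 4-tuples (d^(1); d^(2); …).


Barcode: M ≅ I[1,1]^3, I[1,4], I[3,3]. HN layers by μ_θ (3 steps, strictly decreasing):
  μ^(1)=11; μ^(2)=3; μ^(3)=-5

((0, 0, 1, 0); (3, 0, 0, 0); (1, 1, 1, 1))


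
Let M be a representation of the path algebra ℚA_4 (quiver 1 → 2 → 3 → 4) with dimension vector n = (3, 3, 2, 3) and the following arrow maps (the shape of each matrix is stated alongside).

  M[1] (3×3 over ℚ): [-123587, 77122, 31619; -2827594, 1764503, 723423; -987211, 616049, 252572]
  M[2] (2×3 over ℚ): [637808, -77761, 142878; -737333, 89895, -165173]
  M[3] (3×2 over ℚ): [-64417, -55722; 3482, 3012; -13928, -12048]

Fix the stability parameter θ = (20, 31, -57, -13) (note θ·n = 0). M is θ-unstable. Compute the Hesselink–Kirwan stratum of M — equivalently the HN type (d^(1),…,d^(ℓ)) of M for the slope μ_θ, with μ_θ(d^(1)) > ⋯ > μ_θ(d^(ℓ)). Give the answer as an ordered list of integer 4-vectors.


Barcode: M ≅ I[1,1], I[1,2], I[1,4], I[2,3], I[4,4]^2. HN layers by μ_θ (4 steps, strictly decreasing):
  μ^(1)=31; μ^(2)=20; μ^(3)=-19/4; μ^(4)=-13

((0, 1, 0, 0); (2, 0, 0, 0); (1, 1, 1, 1); (0, 1, 1, 2))


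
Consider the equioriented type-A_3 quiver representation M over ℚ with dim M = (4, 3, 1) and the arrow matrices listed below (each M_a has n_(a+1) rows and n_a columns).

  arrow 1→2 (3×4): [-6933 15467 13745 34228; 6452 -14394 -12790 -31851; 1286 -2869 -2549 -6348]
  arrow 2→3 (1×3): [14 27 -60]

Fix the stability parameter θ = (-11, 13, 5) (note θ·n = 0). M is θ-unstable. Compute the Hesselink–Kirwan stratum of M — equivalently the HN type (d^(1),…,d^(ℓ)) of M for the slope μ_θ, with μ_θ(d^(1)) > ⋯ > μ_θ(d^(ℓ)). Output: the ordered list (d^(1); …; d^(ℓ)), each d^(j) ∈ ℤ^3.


Via rank(M_{q-1}∘⋯∘M_p): M ≅ I[1,1], I[1,2]^2, I[1,3].
μ_θ-semistable layers: μ^(1)=13; μ^(2)=9; μ^(3)=-11

((0, 2, 0); (0, 1, 1); (4, 0, 0))


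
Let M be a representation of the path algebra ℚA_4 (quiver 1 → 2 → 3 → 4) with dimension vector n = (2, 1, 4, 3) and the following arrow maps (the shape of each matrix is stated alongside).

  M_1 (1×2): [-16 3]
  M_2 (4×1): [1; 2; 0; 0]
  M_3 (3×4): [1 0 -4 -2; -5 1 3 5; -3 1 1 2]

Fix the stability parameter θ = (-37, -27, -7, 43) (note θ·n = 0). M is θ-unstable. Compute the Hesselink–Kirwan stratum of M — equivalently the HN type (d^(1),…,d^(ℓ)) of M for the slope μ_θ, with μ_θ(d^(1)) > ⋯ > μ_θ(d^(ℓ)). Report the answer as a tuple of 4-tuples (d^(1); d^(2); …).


Interval decomposition of M: I[1,1], I[1,4], I[3,3], I[3,4]^2.
HN type (ℓ=4): μ^(1)=43; μ^(2)=-7; μ^(3)=-27; μ^(4)=-37

((0, 0, 0, 3); (0, 0, 4, 0); (0, 1, 0, 0); (2, 0, 0, 0))


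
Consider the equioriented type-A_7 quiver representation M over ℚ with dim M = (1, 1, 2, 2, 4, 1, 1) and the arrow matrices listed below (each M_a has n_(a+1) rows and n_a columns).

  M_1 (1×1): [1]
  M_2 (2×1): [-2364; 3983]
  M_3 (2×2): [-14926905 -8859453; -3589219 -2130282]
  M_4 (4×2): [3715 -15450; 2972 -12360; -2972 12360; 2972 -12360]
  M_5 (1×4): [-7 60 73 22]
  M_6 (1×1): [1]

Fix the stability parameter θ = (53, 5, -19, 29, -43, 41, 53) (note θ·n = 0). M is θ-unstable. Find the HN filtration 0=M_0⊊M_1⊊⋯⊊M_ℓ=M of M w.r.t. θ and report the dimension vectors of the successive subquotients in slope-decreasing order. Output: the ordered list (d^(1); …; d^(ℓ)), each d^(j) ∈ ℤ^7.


Via rank(M_{q-1}∘⋯∘M_p): M ≅ I[1,7], I[3,4], I[5,5]^3.
μ_θ-semistable layers: μ^(1)=53; μ^(2)=41; μ^(3)=29; μ^(4)=5; μ^(5)=-19; μ^(6)=-43

((0, 0, 0, 0, 0, 0, 1); (0, 0, 0, 0, 0, 1, 0); (0, 0, 0, 1, 0, 0, 0); (1, 1, 1, 1, 1, 0, 0); (0, 0, 1, 0, 0, 0, 0); (0, 0, 0, 0, 3, 0, 0))


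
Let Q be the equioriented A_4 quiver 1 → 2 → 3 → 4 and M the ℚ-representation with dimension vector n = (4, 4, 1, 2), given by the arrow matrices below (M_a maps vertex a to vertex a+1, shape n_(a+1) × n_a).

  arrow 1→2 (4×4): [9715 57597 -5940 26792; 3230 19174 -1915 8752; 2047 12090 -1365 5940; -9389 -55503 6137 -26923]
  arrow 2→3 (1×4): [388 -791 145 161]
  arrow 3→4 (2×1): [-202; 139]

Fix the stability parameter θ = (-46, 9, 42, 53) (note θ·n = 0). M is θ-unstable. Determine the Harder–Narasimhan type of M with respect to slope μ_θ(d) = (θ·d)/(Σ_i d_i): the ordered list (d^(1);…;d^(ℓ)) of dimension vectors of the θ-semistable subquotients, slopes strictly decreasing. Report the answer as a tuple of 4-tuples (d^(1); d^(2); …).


Via rank(M_{q-1}∘⋯∘M_p): M ≅ I[1,2]^3, I[1,4], I[4,4].
μ_θ-semistable layers: μ^(1)=53; μ^(2)=42; μ^(3)=9; μ^(4)=-46

((0, 0, 0, 2); (0, 0, 1, 0); (0, 4, 0, 0); (4, 0, 0, 0))


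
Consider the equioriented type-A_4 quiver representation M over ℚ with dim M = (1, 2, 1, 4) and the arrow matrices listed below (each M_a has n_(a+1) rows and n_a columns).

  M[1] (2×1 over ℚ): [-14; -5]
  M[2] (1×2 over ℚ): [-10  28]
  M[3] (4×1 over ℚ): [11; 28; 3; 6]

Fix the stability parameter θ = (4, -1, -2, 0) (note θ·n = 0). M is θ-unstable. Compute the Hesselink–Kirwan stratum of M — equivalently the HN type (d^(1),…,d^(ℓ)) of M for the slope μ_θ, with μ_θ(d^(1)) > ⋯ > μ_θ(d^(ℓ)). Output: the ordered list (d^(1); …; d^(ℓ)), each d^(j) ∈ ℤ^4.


Interval decomposition of M: I[1,2], I[2,4], I[4,4]^3.
HN type (ℓ=3): μ^(1)=3/2; μ^(2)=0; μ^(3)=-3/2

((1, 1, 0, 0); (0, 0, 0, 4); (0, 1, 1, 0))


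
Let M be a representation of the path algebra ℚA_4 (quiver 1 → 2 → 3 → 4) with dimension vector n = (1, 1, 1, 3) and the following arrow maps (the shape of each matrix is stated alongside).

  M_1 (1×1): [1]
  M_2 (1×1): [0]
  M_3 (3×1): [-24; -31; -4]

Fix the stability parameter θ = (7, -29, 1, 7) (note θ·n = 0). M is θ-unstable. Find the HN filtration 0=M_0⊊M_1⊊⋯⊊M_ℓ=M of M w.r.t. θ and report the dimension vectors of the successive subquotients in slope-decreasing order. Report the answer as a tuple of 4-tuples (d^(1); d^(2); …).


Interval decomposition of M: I[1,2], I[3,4], I[4,4]^2.
HN type (ℓ=3): μ^(1)=7; μ^(2)=1; μ^(3)=-11

((0, 0, 0, 3); (0, 0, 1, 0); (1, 1, 0, 0))
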